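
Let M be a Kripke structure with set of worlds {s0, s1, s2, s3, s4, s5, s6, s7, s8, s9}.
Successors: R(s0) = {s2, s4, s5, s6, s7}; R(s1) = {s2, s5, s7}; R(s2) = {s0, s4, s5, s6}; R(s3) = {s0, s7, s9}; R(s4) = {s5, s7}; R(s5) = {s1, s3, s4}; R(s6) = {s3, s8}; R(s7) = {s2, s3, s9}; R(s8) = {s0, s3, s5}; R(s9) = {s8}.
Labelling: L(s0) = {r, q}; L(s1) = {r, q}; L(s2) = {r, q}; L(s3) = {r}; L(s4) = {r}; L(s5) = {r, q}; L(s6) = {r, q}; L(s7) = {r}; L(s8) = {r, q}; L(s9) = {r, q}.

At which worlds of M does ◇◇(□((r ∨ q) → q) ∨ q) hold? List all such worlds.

s0, s1, s2, s3, s4, s5, s6, s7, s8, s9

Let φ = ◇◇(□((r ∨ q) → q) ∨ q). Evaluate φ at each world:
  s0 (successors {s2, s4, s5, s6, s7}): φ is true.
  s1 (successors {s2, s5, s7}): φ is true.
  s2 (successors {s0, s4, s5, s6}): φ is true.
  s3 (successors {s0, s7, s9}): φ is true.
  s4 (successors {s5, s7}): φ is true.
  s5 (successors {s1, s3, s4}): φ is true.
  s6 (successors {s3, s8}): φ is true.
  s7 (successors {s2, s3, s9}): φ is true.
  s8 (successors {s0, s3, s5}): φ is true.
  s9 (successors {s8}): φ is true.
For instance, at s3:
  At s3: ◇◇(□((r ∨ q) → q) ∨ q) requires ◇(□((r ∨ q) → q) ∨ q) at some successor in {s0, s7, s9}.
    ◇(□((r ∨ q) → q) ∨ q) holds at s0, so ◇◇(□((r ∨ q) → q) ∨ q) is true at s3.
      At s0: ◇(□((r ∨ q) → q) ∨ q) requires □((r ∨ q) → q) ∨ q at some successor in {s2, s4, s5, s6, s7}.
        □((r ∨ q) → q) ∨ q holds at s2, so ◇(□((r ∨ q) → q) ∨ q) is true at s0.
Satisfying worlds: {s0, s1, s2, s3, s4, s5, s6, s7, s8, s9}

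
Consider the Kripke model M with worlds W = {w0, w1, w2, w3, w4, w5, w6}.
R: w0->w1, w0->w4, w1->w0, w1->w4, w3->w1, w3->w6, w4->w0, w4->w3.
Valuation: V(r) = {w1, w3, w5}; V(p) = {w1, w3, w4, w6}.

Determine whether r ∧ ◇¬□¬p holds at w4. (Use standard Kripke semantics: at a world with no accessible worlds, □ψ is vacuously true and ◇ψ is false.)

At w4: r is false, ◇¬□¬p is true, so r ∧ ◇¬□¬p is false.
  At w4: ◇¬□¬p requires ¬□¬p at some successor in {w0, w3}.
    ¬□¬p holds at w0, so ◇¬□¬p is true at w4.
      At w0: □¬p is false, so ¬□¬p is true.

No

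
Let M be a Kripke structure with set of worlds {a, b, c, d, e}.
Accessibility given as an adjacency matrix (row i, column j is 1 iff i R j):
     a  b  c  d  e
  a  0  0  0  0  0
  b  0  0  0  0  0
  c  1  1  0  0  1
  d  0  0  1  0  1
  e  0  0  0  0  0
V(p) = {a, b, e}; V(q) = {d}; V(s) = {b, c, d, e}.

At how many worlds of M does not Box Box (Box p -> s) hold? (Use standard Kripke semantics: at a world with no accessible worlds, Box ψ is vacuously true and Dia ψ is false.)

1

Recall that Box ψ holds at a world iff ψ holds at every accessible world, and Dia ψ holds iff ψ holds at some accessible world.
Let φ = not Box Box (Box p -> s). Evaluate φ at each world:
  a (successors ∅): φ is false.
  b (successors ∅): φ is false.
  c (successors {a, b, e}): φ is false.
  d (successors {c, e}): φ is true.
  e (successors ∅): φ is false.
For instance, at d:
  At d: Box Box (Box p -> s) is false, so not Box Box (Box p -> s) is true.
    At d: Box Box (Box p -> s) requires Box (Box p -> s) at every successor {c, e}.
      Box (Box p -> s) fails at c, so Box Box (Box p -> s) is false at d.
Satisfying worlds: {d}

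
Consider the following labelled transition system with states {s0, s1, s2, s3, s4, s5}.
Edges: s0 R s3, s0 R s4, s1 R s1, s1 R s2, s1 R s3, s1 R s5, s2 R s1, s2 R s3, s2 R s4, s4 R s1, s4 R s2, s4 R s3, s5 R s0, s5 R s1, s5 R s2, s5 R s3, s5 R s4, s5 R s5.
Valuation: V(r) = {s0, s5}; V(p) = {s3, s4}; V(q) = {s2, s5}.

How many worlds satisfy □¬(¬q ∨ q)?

Let φ = □¬(¬q ∨ q). Evaluate φ at each world:
  s0 (successors {s3, s4}): φ is false.
  s1 (successors {s1, s2, s3, s5}): φ is false.
  s2 (successors {s1, s3, s4}): φ is false.
  s3 (successors ∅): φ is true.
  s4 (successors {s1, s2, s3}): φ is false.
  s5 (successors {s0, s1, s2, s3, s4, s5}): φ is false.
For instance, at s5:
  At s5: □¬(¬q ∨ q) requires ¬(¬q ∨ q) at every successor {s0, s1, s2, s3, s4, s5}.
    ¬(¬q ∨ q) fails at s0, so □¬(¬q ∨ q) is false at s5.
Satisfying worlds: {s3}

1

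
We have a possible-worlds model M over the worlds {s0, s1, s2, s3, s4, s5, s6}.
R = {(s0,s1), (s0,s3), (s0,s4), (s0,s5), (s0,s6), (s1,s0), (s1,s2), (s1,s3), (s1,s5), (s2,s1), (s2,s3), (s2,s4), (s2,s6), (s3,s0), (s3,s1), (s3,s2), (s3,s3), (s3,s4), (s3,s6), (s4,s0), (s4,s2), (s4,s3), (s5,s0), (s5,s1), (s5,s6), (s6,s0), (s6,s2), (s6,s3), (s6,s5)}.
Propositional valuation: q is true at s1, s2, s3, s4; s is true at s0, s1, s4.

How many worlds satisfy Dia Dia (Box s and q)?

Recall that Box ψ holds at a world iff ψ holds at every accessible world, and Dia ψ holds iff ψ holds at some accessible world.
Let φ = Dia Dia (Box s and q). Evaluate φ at each world:
  s0 (successors {s1, s3, s4, s5, s6}): φ is false.
  s1 (successors {s0, s2, s3, s5}): φ is false.
  s2 (successors {s1, s3, s4, s6}): φ is false.
  s3 (successors {s0, s1, s2, s3, s4, s6}): φ is false.
  s4 (successors {s0, s2, s3}): φ is false.
  s5 (successors {s0, s1, s6}): φ is false.
  s6 (successors {s0, s2, s3, s5}): φ is false.
For instance, at s0:
  At s0: Dia Dia (Box s and q) requires Dia (Box s and q) at some successor in {s1, s3, s4, s5, s6}.
    At s1: Dia (Box s and q) is false.
    At s3: Dia (Box s and q) is false.
    At s4: Dia (Box s and q) is false.
    At s5: Dia (Box s and q) is false.
    At s6: Dia (Box s and q) is false.
  So Dia Dia (Box s and q) is false at s0.
Satisfying worlds: none.

0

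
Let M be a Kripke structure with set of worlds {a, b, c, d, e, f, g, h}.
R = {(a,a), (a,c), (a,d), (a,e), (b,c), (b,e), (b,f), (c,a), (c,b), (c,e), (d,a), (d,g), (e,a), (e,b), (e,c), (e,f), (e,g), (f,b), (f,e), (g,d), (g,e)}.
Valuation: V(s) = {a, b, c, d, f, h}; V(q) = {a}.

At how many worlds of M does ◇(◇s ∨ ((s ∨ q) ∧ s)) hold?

7

Let φ = ◇(◇s ∨ ((s ∨ q) ∧ s)). Evaluate φ at each world:
  a (successors {a, c, d, e}): φ is true.
  b (successors {c, e, f}): φ is true.
  c (successors {a, b, e}): φ is true.
  d (successors {a, g}): φ is true.
  e (successors {a, b, c, f, g}): φ is true.
  f (successors {b, e}): φ is true.
  g (successors {d, e}): φ is true.
  h (successors ∅): φ is false.
For instance, at c:
  At c: ◇(◇s ∨ ((s ∨ q) ∧ s)) requires ◇s ∨ ((s ∨ q) ∧ s) at some successor in {a, b, e}.
    ◇s ∨ ((s ∨ q) ∧ s) holds at a, so ◇(◇s ∨ ((s ∨ q) ∧ s)) is true at c.
      At a: ◇s is true, (s ∨ q) ∧ s is true, so ◇s ∨ ((s ∨ q) ∧ s) is true.
Satisfying worlds: {a, b, c, d, e, f, g}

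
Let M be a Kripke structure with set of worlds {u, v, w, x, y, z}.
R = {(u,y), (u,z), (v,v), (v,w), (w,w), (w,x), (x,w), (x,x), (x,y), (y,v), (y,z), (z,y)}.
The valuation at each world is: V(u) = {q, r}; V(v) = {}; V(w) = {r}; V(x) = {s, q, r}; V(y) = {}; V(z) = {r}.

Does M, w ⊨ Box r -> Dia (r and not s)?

Yes

At w: Box r is true, Dia (r and not s) is true, so Box r -> Dia (r and not s) is true.
  At w: Box r requires r at every successor {w, x}.
    At w: r is true.
    At x: r is true.
  So Box r is true at w.
  At w: Dia (r and not s) requires r and not s at some successor in {w, x}.
    r and not s holds at w, so Dia (r and not s) is true at w.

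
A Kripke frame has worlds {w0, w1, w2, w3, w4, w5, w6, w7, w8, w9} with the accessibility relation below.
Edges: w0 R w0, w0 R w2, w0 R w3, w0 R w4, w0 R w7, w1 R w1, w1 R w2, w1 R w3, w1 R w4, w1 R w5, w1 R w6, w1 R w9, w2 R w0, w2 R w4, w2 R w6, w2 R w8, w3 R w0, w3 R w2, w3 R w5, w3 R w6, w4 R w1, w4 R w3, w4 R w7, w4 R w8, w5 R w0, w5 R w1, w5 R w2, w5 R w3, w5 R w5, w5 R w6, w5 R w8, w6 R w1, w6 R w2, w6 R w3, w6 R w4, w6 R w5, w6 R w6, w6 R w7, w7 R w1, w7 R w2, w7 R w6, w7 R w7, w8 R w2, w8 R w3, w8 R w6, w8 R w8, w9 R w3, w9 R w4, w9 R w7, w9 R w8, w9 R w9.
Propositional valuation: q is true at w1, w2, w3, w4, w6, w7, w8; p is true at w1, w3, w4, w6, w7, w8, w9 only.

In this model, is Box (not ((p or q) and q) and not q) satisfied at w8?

No

At w8: Box (not ((p or q) and q) and not q) requires not ((p or q) and q) and not q at every successor {w2, w3, w6, w8}.
  not ((p or q) and q) and not q fails at w2, so Box (not ((p or q) and q) and not q) is false at w8.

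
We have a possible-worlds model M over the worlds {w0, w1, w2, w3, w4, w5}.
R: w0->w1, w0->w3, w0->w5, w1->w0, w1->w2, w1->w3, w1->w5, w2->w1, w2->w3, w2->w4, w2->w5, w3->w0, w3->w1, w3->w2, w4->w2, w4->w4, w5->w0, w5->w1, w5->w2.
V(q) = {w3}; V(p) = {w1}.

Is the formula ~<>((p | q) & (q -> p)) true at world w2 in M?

At w2: <>((p | q) & (q -> p)) is true, so ~<>((p | q) & (q -> p)) is false.
  At w2: <>((p | q) & (q -> p)) requires (p | q) & (q -> p) at some successor in {w1, w3, w4, w5}.
    (p | q) & (q -> p) holds at w1, so <>((p | q) & (q -> p)) is true at w2.

No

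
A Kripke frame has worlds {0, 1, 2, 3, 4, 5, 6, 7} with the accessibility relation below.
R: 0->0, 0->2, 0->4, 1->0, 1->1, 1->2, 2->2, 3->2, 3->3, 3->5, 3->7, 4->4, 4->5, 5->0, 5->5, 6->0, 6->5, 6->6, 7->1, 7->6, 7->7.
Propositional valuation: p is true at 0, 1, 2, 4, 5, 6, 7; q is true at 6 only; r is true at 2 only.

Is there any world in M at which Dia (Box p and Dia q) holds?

Yes

Let φ = Dia (Box p and Dia q). Evaluate φ at each world:
  0 (successors {0, 2, 4}): φ is false.
  1 (successors {0, 1, 2}): φ is false.
  2 (successors {2}): φ is false.
  3 (successors {2, 3, 5, 7}): φ is true.
  4 (successors {4, 5}): φ is false.
  5 (successors {0, 5}): φ is false.
  6 (successors {0, 5, 6}): φ is true.
  7 (successors {1, 6, 7}): φ is true.
Detail at 3 (witness):
  At 3: Dia (Box p and Dia q) requires Box p and Dia q at some successor in {2, 3, 5, 7}.
    Box p and Dia q holds at 7, so Dia (Box p and Dia q) is true at 3.
      At 7: Box p is true, Dia q is true, so Box p and Dia q is true.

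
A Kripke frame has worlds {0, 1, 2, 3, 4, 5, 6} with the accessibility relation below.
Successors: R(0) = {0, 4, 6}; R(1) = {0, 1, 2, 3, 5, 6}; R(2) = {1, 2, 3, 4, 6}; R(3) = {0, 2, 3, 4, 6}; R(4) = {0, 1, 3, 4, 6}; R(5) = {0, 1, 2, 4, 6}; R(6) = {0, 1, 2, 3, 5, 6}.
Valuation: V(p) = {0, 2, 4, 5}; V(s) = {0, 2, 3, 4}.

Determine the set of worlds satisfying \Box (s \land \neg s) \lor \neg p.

1, 3, 6

Recall that \Box ψ holds at a world iff ψ holds at every accessible world, and \Diamond ψ holds iff ψ holds at some accessible world.
Let φ = \Box (s \land \neg s) \lor \neg p. Evaluate φ at each world:
  0 (successors {0, 4, 6}): φ is false.
  1 (successors {0, 1, 2, 3, 5, 6}): φ is true.
  2 (successors {1, 2, 3, 4, 6}): φ is false.
  3 (successors {0, 2, 3, 4, 6}): φ is true.
  4 (successors {0, 1, 3, 4, 6}): φ is false.
  5 (successors {0, 1, 2, 4, 6}): φ is false.
  6 (successors {0, 1, 2, 3, 5, 6}): φ is true.
For instance, at 1:
  At 1: \Box (s \land \neg s) is false, \neg p is true, so \Box (s \land \neg s) \lor \neg p is true.
    At 1: \Box (s \land \neg s) requires s \land \neg s at every successor {0, 1, 2, 3, 5, 6}.
      s \land \neg s fails at 0, so \Box (s \land \neg s) is false at 1.
Satisfying worlds: {1, 3, 6}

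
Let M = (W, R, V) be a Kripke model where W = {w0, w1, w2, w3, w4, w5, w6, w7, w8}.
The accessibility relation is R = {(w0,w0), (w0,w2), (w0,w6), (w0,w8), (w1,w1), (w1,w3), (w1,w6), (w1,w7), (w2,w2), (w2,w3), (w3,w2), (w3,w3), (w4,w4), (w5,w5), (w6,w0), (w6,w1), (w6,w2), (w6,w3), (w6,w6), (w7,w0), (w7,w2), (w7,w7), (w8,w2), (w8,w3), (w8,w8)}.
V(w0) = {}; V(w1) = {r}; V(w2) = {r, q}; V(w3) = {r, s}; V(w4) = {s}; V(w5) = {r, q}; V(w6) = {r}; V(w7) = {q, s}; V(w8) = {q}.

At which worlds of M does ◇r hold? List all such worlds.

w0, w1, w2, w3, w5, w6, w7, w8

Recall that ◇ψ holds at a world iff ψ holds at some accessible world.
Let φ = ◇r. Evaluate φ at each world:
  w0 (successors {w0, w2, w6, w8}): φ is true.
  w1 (successors {w1, w3, w6, w7}): φ is true.
  w2 (successors {w2, w3}): φ is true.
  w3 (successors {w2, w3}): φ is true.
  w4 (successors {w4}): φ is false.
  w5 (successors {w5}): φ is true.
  w6 (successors {w0, w1, w2, w3, w6}): φ is true.
  w7 (successors {w0, w2, w7}): φ is true.
  w8 (successors {w2, w3, w8}): φ is true.
For instance, at w0:
  At w0: ◇r requires r at some successor in {w0, w2, w6, w8}.
    r holds at w2, so ◇r is true at w0.
Satisfying worlds: {w0, w1, w2, w3, w5, w6, w7, w8}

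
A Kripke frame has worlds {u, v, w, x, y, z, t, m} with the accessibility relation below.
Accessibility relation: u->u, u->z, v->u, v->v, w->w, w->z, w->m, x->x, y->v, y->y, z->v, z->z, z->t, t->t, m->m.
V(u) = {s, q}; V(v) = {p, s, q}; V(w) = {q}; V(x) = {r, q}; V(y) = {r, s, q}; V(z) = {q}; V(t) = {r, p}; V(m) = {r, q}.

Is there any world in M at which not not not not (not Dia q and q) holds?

Let φ = not not not not (not Dia q and q). Evaluate φ at each world:
  u (successors {u, z}): φ is false.
  v (successors {u, v}): φ is false.
  w (successors {w, z, m}): φ is false.
  x (successors {x}): φ is false.
  y (successors {v, y}): φ is false.
  z (successors {v, z, t}): φ is false.
  t (successors {t}): φ is false.
  m (successors {m}): φ is false.
For instance, at v:
  At v: not not not (not Dia q and q) is true, so not not not not (not Dia q and q) is false.
    At v: not not (not Dia q and q) is false, so not not not (not Dia q and q) is true.
      At v: not (not Dia q and q) is true, so not not (not Dia q and q) is false.

No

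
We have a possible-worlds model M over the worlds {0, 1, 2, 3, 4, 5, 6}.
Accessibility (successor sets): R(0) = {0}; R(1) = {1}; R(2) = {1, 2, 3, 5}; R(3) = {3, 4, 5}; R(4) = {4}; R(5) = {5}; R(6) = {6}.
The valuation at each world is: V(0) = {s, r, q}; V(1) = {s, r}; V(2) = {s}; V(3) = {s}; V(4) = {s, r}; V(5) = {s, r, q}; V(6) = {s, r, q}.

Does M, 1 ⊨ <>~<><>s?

No

At 1: <>~<><>s requires ~<><>s at some successor in {1}.
  At 1: ~<><>s is false.
So <>~<><>s is false at 1.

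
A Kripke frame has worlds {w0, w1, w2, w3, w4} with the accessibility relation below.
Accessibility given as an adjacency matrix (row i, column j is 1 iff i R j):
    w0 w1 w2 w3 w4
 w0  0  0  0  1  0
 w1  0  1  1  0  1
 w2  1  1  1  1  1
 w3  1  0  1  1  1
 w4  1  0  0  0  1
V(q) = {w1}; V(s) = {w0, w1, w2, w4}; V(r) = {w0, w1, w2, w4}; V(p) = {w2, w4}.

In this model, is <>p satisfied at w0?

At w0: <>p requires p at some successor in {w3}.
  At w3: p is false.
So <>p is false at w0.

No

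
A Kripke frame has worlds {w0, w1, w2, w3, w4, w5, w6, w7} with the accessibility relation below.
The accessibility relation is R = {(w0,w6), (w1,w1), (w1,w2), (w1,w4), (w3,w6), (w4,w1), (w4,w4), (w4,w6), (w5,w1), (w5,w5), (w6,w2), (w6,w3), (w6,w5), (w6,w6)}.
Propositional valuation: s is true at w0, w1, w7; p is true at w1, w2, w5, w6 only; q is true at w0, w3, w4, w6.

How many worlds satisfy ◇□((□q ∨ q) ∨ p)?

Recall that □ψ holds at a world iff ψ holds at every accessible world, and ◇ψ holds iff ψ holds at some accessible world.
Let φ = ◇□((□q ∨ q) ∨ p). Evaluate φ at each world:
  w0 (successors {w6}): φ is true.
  w1 (successors {w1, w2, w4}): φ is true.
  w2 (successors ∅): φ is false.
  w3 (successors {w6}): φ is true.
  w4 (successors {w1, w4, w6}): φ is true.
  w5 (successors {w1, w5}): φ is true.
  w6 (successors {w2, w3, w5, w6}): φ is true.
  w7 (successors ∅): φ is false.
For instance, at w5:
  At w5: ◇□((□q ∨ q) ∨ p) requires □((□q ∨ q) ∨ p) at some successor in {w1, w5}.
    □((□q ∨ q) ∨ p) holds at w1, so ◇□((□q ∨ q) ∨ p) is true at w5.
      At w1: □((□q ∨ q) ∨ p) requires (□q ∨ q) ∨ p at every successor {w1, w2, w4}.
        At w1: (□q ∨ q) ∨ p is true.
        At w2: (□q ∨ q) ∨ p is true.
        At w4: (□q ∨ q) ∨ p is true.
      So □((□q ∨ q) ∨ p) is true at w1.
Satisfying worlds: {w0, w1, w3, w4, w5, w6}

6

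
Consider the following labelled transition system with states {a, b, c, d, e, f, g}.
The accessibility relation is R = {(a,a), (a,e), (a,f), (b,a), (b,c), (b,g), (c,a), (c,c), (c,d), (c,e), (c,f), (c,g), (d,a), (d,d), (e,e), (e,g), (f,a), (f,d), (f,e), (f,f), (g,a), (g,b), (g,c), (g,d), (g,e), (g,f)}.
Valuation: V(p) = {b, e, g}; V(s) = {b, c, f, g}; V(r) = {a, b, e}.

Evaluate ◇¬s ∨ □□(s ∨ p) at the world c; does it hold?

At c: ◇¬s is true, □□(s ∨ p) is false, so ◇¬s ∨ □□(s ∨ p) is true.
  At c: ◇¬s requires ¬s at some successor in {a, c, d, e, f, g}.
    ¬s holds at a, so ◇¬s is true at c.
  At c: □□(s ∨ p) requires □(s ∨ p) at every successor {a, c, d, e, f, g}.
    □(s ∨ p) fails at a, so □□(s ∨ p) is false at c.
      At a: □(s ∨ p) requires s ∨ p at every successor {a, e, f}.
        s ∨ p fails at a, so □(s ∨ p) is false at a.

Yes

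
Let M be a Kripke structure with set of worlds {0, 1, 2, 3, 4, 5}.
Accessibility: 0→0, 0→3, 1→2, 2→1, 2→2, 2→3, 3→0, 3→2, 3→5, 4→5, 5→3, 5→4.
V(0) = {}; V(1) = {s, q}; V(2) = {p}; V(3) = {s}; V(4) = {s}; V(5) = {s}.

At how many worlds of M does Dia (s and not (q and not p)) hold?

Let φ = Dia (s and not (q and not p)). Evaluate φ at each world:
  0 (successors {0, 3}): φ is true.
  1 (successors {2}): φ is false.
  2 (successors {1, 2, 3}): φ is true.
  3 (successors {0, 2, 5}): φ is true.
  4 (successors {5}): φ is true.
  5 (successors {3, 4}): φ is true.
For instance, at 5:
  At 5: Dia (s and not (q and not p)) requires s and not (q and not p) at some successor in {3, 4}.
    s and not (q and not p) holds at 3, so Dia (s and not (q and not p)) is true at 5.
Satisfying worlds: {0, 2, 3, 4, 5}

5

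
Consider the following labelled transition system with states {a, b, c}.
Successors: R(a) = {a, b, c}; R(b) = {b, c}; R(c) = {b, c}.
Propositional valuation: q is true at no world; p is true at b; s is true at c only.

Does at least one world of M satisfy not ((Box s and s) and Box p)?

Yes

Let φ = not ((Box s and s) and Box p). Evaluate φ at each world:
  a (successors {a, b, c}): φ is true.
  b (successors {b, c}): φ is true.
  c (successors {b, c}): φ is true.
Detail at a (witness):
  At a: (Box s and s) and Box p is false, so not ((Box s and s) and Box p) is true.
    At a: Box s and s is false, Box p is false, so (Box s and s) and Box p is false.
      At a: Box s is false, s is false, so Box s and s is false.
      At a: Box p requires p at every successor {a, b, c}.
        p fails at a, so Box p is false at a.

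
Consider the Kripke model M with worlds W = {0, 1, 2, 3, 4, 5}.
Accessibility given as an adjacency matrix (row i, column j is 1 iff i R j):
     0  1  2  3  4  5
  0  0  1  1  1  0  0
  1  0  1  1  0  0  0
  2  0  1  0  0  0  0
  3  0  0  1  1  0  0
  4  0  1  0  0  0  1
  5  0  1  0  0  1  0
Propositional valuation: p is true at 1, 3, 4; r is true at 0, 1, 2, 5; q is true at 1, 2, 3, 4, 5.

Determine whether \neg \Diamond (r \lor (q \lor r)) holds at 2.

No

Recall that \Diamond ψ holds at a world iff ψ holds at some accessible world.
At 2: \Diamond (r \lor (q \lor r)) is true, so \neg \Diamond (r \lor (q \lor r)) is false.
  At 2: \Diamond (r \lor (q \lor r)) requires r \lor (q \lor r) at some successor in {1}.
    r \lor (q \lor r) holds at 1, so \Diamond (r \lor (q \lor r)) is true at 2.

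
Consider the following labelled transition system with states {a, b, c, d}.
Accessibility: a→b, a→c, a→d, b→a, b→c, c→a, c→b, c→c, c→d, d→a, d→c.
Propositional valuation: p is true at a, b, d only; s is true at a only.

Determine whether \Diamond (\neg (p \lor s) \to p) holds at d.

At d: \Diamond (\neg (p \lor s) \to p) requires \neg (p \lor s) \to p at some successor in {a, c}.
  \neg (p \lor s) \to p holds at a, so \Diamond (\neg (p \lor s) \to p) is true at d.

Yes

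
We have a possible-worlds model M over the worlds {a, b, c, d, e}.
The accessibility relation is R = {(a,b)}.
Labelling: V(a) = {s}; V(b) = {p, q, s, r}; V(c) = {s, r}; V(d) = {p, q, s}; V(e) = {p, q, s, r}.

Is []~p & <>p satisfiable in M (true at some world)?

Let φ = []~p & <>p. Evaluate φ at each world:
  a (successors {b}): φ is false.
  b (successors ∅): φ is false.
  c (successors ∅): φ is false.
  d (successors ∅): φ is false.
  e (successors ∅): φ is false.
For instance, at a:
  At a: []~p is false, <>p is true, so []~p & <>p is false.
    At a: []~p requires ~p at every successor {b}.
      ~p fails at b, so []~p is false at a.
    At a: <>p requires p at some successor in {b}.
      p holds at b, so <>p is true at a.

No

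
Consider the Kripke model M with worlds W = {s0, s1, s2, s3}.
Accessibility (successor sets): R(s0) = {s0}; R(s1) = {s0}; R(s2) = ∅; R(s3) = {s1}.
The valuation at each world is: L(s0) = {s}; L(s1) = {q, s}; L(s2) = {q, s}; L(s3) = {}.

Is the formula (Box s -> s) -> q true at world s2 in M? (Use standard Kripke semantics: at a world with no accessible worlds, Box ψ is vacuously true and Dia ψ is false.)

At s2: Box s -> s is true, q is true, so (Box s -> s) -> q is true.
  At s2: Box s is true, s is true, so Box s -> s is true.
    At s2: no accessible worlds, so Box s holds vacuously.

Yes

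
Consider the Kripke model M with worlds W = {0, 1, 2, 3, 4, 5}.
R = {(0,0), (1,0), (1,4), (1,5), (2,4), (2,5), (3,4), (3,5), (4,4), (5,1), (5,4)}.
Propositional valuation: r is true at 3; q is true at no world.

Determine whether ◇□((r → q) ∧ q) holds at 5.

No

At 5: ◇□((r → q) ∧ q) requires □((r → q) ∧ q) at some successor in {1, 4}.
  At 1: □((r → q) ∧ q) is false.
  At 4: □((r → q) ∧ q) is false.
So ◇□((r → q) ∧ q) is false at 5.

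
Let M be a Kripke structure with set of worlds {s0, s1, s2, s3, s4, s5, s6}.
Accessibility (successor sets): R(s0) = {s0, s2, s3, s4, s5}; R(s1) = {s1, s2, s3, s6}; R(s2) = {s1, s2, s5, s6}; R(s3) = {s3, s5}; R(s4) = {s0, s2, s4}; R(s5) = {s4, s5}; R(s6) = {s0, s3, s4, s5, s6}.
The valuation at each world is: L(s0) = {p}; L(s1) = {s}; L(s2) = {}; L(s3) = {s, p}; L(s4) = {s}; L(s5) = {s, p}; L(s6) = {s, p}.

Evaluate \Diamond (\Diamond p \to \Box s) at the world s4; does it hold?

No

Recall that \Box ψ holds at a world iff ψ holds at every accessible world, and \Diamond ψ holds iff ψ holds at some accessible world.
At s4: \Diamond (\Diamond p \to \Box s) requires \Diamond p \to \Box s at some successor in {s0, s2, s4}.
  At s0: \Diamond p \to \Box s is false.
  At s2: \Diamond p \to \Box s is false.
  At s4: \Diamond p \to \Box s is false.
So \Diamond (\Diamond p \to \Box s) is false at s4.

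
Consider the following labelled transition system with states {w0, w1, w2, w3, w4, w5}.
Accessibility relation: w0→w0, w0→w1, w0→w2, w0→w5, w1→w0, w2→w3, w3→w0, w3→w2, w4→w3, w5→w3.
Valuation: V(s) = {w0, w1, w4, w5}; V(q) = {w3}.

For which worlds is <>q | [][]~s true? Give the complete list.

w2, w4, w5

Recall that []ψ holds at a world iff ψ holds at every accessible world, and <>ψ holds iff ψ holds at some accessible world.
Let φ = <>q | [][]~s. Evaluate φ at each world:
  w0 (successors {w0, w1, w2, w5}): φ is false.
  w1 (successors {w0}): φ is false.
  w2 (successors {w3}): φ is true.
  w3 (successors {w0, w2}): φ is false.
  w4 (successors {w3}): φ is true.
  w5 (successors {w3}): φ is true.
For instance, at w0:
  At w0: <>q is false, [][]~s is false, so <>q | [][]~s is false.
    At w0: <>q requires q at some successor in {w0, w1, w2, w5}.
      At w0: q is false.
      At w1: q is false.
      At w2: q is false.
      At w5: q is false.
    So <>q is false at w0.
    At w0: [][]~s requires []~s at every successor {w0, w1, w2, w5}.
      []~s fails at w0, so [][]~s is false at w0.
Satisfying worlds: {w2, w4, w5}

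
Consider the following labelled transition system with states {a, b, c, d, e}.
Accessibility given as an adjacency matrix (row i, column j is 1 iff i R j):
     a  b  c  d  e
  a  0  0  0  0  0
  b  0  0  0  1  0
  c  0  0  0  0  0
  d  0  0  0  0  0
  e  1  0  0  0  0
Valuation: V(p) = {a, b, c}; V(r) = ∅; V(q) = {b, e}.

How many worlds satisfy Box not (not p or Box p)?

Recall that Box ψ holds at a world iff ψ holds at every accessible world, and Dia ψ holds iff ψ holds at some accessible world.
Let φ = Box not (not p or Box p). Evaluate φ at each world:
  a (successors ∅): φ is true.
  b (successors {d}): φ is false.
  c (successors ∅): φ is true.
  d (successors ∅): φ is true.
  e (successors {a}): φ is false.
For instance, at b:
  At b: Box not (not p or Box p) requires not (not p or Box p) at every successor {d}.
    not (not p or Box p) fails at d, so Box not (not p or Box p) is false at b.
      At d: not p or Box p is true, so not (not p or Box p) is false.
Satisfying worlds: {a, c, d}

3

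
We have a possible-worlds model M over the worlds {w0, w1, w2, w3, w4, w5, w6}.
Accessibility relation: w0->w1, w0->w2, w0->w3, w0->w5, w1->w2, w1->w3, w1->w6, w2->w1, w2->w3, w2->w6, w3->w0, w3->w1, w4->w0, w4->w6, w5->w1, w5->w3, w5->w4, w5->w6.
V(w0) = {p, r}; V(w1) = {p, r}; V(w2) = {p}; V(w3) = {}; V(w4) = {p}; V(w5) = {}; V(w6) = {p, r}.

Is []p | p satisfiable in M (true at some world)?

Recall that []ψ holds at a world iff ψ holds at every accessible world, and <>ψ holds iff ψ holds at some accessible world.
Let φ = []p | p. Evaluate φ at each world:
  w0 (successors {w1, w2, w3, w5}): φ is true.
  w1 (successors {w2, w3, w6}): φ is true.
  w2 (successors {w1, w3, w6}): φ is true.
  w3 (successors {w0, w1}): φ is true.
  w4 (successors {w0, w6}): φ is true.
  w5 (successors {w1, w3, w4, w6}): φ is false.
  w6 (successors ∅): φ is true.
Detail at w0 (witness):
  At w0: []p is false, p is true, so []p | p is true.
    At w0: []p requires p at every successor {w1, w2, w3, w5}.
      p fails at w3, so []p is false at w0.

Yes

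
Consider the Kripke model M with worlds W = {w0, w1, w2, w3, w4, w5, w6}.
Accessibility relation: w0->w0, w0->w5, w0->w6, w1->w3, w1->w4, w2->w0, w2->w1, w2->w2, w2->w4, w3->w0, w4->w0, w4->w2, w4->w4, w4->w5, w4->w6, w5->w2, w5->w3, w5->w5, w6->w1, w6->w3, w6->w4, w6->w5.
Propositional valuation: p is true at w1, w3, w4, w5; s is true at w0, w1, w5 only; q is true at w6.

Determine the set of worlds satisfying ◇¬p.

w0, w2, w3, w4, w5

Let φ = ◇¬p. Evaluate φ at each world:
  w0 (successors {w0, w5, w6}): φ is true.
  w1 (successors {w3, w4}): φ is false.
  w2 (successors {w0, w1, w2, w4}): φ is true.
  w3 (successors {w0}): φ is true.
  w4 (successors {w0, w2, w4, w5, w6}): φ is true.
  w5 (successors {w2, w3, w5}): φ is true.
  w6 (successors {w1, w3, w4, w5}): φ is false.
For instance, at w2:
  At w2: ◇¬p requires ¬p at some successor in {w0, w1, w2, w4}.
    ¬p holds at w0, so ◇¬p is true at w2.
Satisfying worlds: {w0, w2, w3, w4, w5}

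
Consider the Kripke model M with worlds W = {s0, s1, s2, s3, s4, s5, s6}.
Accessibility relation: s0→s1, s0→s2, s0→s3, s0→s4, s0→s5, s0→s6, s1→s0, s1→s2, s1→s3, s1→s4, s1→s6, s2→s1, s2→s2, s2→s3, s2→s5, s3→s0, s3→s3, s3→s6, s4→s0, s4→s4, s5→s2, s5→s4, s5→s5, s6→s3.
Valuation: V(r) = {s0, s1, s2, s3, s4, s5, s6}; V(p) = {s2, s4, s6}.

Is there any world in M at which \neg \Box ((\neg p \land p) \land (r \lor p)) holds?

Recall that \Box ψ holds at a world iff ψ holds at every accessible world, and \Diamond ψ holds iff ψ holds at some accessible world.
Let φ = \neg \Box ((\neg p \land p) \land (r \lor p)). Evaluate φ at each world:
  s0 (successors {s1, s2, s3, s4, s5, s6}): φ is true.
  s1 (successors {s0, s2, s3, s4, s6}): φ is true.
  s2 (successors {s1, s2, s3, s5}): φ is true.
  s3 (successors {s0, s3, s6}): φ is true.
  s4 (successors {s0, s4}): φ is true.
  s5 (successors {s2, s4, s5}): φ is true.
  s6 (successors {s3}): φ is true.
Detail at s0 (witness):
  At s0: \Box ((\neg p \land p) \land (r \lor p)) is false, so \neg \Box ((\neg p \land p) \land (r \lor p)) is true.
    At s0: \Box ((\neg p \land p) \land (r \lor p)) requires (\neg p \land p) \land (r \lor p) at every successor {s1, s2, s3, s4, s5, s6}.
      (\neg p \land p) \land (r \lor p) fails at s1, so \Box ((\neg p \land p) \land (r \lor p)) is false at s0.

Yes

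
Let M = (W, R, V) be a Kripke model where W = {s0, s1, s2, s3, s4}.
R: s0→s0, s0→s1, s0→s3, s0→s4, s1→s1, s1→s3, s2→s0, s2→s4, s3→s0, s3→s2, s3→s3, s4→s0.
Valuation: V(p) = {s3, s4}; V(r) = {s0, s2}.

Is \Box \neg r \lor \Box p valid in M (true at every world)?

Let φ = \Box \neg r \lor \Box p. Evaluate φ at each world:
  s0 (successors {s0, s1, s3, s4}): φ is false.
  s1 (successors {s1, s3}): φ is true.
  s2 (successors {s0, s4}): φ is false.
  s3 (successors {s0, s2, s3}): φ is false.
  s4 (successors {s0}): φ is false.
Detail at s0 (counterexample):
  At s0: \Box \neg r is false, \Box p is false, so \Box \neg r \lor \Box p is false.
    At s0: \Box \neg r requires \neg r at every successor {s0, s1, s3, s4}.
      \neg r fails at s0, so \Box \neg r is false at s0.
    At s0: \Box p requires p at every successor {s0, s1, s3, s4}.
      p fails at s0, so \Box p is false at s0.

No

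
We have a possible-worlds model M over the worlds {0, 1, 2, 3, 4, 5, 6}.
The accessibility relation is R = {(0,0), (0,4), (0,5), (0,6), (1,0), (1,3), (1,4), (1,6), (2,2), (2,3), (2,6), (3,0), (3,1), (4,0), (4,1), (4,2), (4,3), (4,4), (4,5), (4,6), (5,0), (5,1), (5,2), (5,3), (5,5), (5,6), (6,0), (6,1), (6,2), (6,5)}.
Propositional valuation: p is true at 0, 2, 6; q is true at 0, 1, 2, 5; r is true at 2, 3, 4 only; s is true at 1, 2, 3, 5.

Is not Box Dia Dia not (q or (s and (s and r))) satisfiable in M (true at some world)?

No

Recall that Box ψ holds at a world iff ψ holds at every accessible world, and Dia ψ holds iff ψ holds at some accessible world.
Let φ = not Box Dia Dia not (q or (s and (s and r))). Evaluate φ at each world:
  0 (successors {0, 4, 5, 6}): φ is false.
  1 (successors {0, 3, 4, 6}): φ is false.
  2 (successors {2, 3, 6}): φ is false.
  3 (successors {0, 1}): φ is false.
  4 (successors {0, 1, 2, 3, 4, 5, 6}): φ is false.
  5 (successors {0, 1, 2, 3, 5, 6}): φ is false.
  6 (successors {0, 1, 2, 5}): φ is false.
For instance, at 6:
  At 6: Box Dia Dia not (q or (s and (s and r))) is true, so not Box Dia Dia not (q or (s and (s and r))) is false.
    At 6: Box Dia Dia not (q or (s and (s and r))) requires Dia Dia not (q or (s and (s and r))) at every successor {0, 1, 2, 5}.
      At 0: Dia Dia not (q or (s and (s and r))) is true.
      At 1: Dia Dia not (q or (s and (s and r))) is true.
      At 2: Dia Dia not (q or (s and (s and r))) is true.
      At 5: Dia Dia not (q or (s and (s and r))) is true.
    So Box Dia Dia not (q or (s and (s and r))) is true at 6.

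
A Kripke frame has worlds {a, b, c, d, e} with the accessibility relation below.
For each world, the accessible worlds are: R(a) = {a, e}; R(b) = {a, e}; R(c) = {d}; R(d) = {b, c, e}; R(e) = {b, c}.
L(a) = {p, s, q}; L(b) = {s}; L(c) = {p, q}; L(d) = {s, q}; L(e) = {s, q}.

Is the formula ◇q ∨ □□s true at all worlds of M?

Let φ = ◇q ∨ □□s. Evaluate φ at each world:
  a (successors {a, e}): φ is true.
  b (successors {a, e}): φ is true.
  c (successors {d}): φ is true.
  d (successors {b, c, e}): φ is true.
  e (successors {b, c}): φ is true.
For instance, at c:
  At c: ◇q is true, □□s is false, so ◇q ∨ □□s is true.
    At c: ◇q requires q at some successor in {d}.
      q holds at d, so ◇q is true at c.
    At c: □□s requires □s at every successor {d}.
      □s fails at d, so □□s is false at c.

Yes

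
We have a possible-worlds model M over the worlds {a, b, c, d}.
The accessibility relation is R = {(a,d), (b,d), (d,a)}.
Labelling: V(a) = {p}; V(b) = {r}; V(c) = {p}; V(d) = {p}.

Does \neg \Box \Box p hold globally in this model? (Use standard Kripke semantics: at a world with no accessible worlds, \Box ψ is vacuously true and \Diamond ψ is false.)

No

Let φ = \neg \Box \Box p. Evaluate φ at each world:
  a (successors {d}): φ is false.
  b (successors {d}): φ is false.
  c (successors ∅): φ is false.
  d (successors {a}): φ is false.
Detail at a (counterexample):
  At a: \Box \Box p is true, so \neg \Box \Box p is false.
    At a: \Box \Box p requires \Box p at every successor {d}.
      At d: \Box p is true.
    So \Box \Box p is true at a.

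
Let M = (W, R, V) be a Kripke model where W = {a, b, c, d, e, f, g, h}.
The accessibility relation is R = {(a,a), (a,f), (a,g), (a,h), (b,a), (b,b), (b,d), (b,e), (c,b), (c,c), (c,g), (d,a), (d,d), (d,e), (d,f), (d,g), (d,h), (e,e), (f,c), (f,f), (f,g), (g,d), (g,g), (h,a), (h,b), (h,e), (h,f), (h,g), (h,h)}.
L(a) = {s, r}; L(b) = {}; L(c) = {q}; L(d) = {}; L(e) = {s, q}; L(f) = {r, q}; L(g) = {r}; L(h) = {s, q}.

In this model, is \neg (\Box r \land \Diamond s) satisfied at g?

Yes

Recall that \Box ψ holds at a world iff ψ holds at every accessible world, and \Diamond ψ holds iff ψ holds at some accessible world.
At g: \Box r \land \Diamond s is false, so \neg (\Box r \land \Diamond s) is true.
  At g: \Box r is false, \Diamond s is false, so \Box r \land \Diamond s is false.
    At g: \Box r requires r at every successor {d, g}.
      r fails at d, so \Box r is false at g.
    At g: \Diamond s requires s at some successor in {d, g}.
      At d: s is false.
      At g: s is false.
    So \Diamond s is false at g.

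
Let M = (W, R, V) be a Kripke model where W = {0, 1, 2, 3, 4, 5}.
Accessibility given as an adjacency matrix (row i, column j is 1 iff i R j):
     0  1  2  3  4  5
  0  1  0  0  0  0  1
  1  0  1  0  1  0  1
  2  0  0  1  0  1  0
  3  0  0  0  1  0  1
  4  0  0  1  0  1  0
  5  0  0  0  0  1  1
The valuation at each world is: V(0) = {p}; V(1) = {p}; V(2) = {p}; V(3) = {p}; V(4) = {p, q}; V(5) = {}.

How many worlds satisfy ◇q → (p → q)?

5

Let φ = ◇q → (p → q). Evaluate φ at each world:
  0 (successors {0, 5}): φ is true.
  1 (successors {1, 3, 5}): φ is true.
  2 (successors {2, 4}): φ is false.
  3 (successors {3, 5}): φ is true.
  4 (successors {2, 4}): φ is true.
  5 (successors {4, 5}): φ is true.
For instance, at 1:
  At 1: ◇q is false, p → q is false, so ◇q → (p → q) is true.
    At 1: ◇q requires q at some successor in {1, 3, 5}.
      At 1: q is false.
      At 3: q is false.
      At 5: q is false.
    So ◇q is false at 1.
Satisfying worlds: {0, 1, 3, 4, 5}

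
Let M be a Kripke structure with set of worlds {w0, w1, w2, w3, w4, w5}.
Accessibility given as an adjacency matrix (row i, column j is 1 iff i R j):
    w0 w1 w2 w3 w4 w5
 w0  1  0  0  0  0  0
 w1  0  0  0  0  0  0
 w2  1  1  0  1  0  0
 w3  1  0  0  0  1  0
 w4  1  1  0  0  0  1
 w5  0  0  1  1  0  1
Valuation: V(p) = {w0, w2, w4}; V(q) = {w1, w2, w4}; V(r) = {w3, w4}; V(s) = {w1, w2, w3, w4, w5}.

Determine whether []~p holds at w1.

At w1: no accessible worlds, so []~p holds vacuously.

Yes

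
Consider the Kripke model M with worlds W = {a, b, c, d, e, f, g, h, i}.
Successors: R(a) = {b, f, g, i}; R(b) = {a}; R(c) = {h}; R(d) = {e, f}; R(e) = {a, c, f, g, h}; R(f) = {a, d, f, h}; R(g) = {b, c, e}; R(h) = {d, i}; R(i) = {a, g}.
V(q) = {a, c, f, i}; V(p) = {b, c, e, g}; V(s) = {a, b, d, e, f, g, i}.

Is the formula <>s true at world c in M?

No

At c: <>s requires s at some successor in {h}.
  At h: s is false.
So <>s is false at c.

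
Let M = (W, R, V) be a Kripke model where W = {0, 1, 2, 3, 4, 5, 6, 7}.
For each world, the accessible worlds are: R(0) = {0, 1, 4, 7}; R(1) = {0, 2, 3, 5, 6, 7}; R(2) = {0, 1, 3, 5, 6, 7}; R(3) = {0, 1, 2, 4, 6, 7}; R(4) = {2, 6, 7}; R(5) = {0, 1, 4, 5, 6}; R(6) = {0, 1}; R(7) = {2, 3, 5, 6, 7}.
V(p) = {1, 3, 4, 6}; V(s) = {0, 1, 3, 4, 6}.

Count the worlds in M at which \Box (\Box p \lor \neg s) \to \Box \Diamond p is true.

8

Let φ = \Box (\Box p \lor \neg s) \to \Box \Diamond p. Evaluate φ at each world:
  0 (successors {0, 1, 4, 7}): φ is true.
  1 (successors {0, 2, 3, 5, 6, 7}): φ is true.
  2 (successors {0, 1, 3, 5, 6, 7}): φ is true.
  3 (successors {0, 1, 2, 4, 6, 7}): φ is true.
  4 (successors {2, 6, 7}): φ is true.
  5 (successors {0, 1, 4, 5, 6}): φ is true.
  6 (successors {0, 1}): φ is true.
  7 (successors {2, 3, 5, 6, 7}): φ is true.
For instance, at 1:
  At 1: \Box (\Box p \lor \neg s) is false, \Box \Diamond p is true, so \Box (\Box p \lor \neg s) \to \Box \Diamond p is true.
    At 1: \Box (\Box p \lor \neg s) requires \Box p \lor \neg s at every successor {0, 2, 3, 5, 6, 7}.
      \Box p \lor \neg s fails at 0, so \Box (\Box p \lor \neg s) is false at 1.
    At 1: \Box \Diamond p requires \Diamond p at every successor {0, 2, 3, 5, 6, 7}.
      At 0: \Diamond p is true.
      At 2: \Diamond p is true.
      At 3: \Diamond p is true.
      At 5: \Diamond p is true.
      At 6: \Diamond p is true.
      At 7: \Diamond p is true.
    So \Box \Diamond p is true at 1.
Satisfying worlds: {0, 1, 2, 3, 4, 5, 6, 7}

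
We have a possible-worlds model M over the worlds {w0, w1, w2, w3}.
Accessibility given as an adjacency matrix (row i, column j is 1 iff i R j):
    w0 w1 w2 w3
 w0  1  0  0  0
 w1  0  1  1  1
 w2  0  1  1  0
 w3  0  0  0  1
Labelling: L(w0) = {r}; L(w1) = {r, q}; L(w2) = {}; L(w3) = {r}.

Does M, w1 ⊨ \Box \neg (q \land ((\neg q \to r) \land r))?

No

Recall that \Box ψ holds at a world iff ψ holds at every accessible world, and \Diamond ψ holds iff ψ holds at some accessible world.
At w1: \Box \neg (q \land ((\neg q \to r) \land r)) requires \neg (q \land ((\neg q \to r) \land r)) at every successor {w1, w2, w3}.
  \neg (q \land ((\neg q \to r) \land r)) fails at w1, so \Box \neg (q \land ((\neg q \to r) \land r)) is false at w1.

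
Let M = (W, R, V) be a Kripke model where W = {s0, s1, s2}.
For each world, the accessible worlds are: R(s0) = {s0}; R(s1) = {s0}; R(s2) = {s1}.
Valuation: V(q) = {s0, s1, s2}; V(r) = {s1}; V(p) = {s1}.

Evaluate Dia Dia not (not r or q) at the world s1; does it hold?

At s1: Dia Dia not (not r or q) requires Dia not (not r or q) at some successor in {s0}.
  At s0: Dia not (not r or q) is false.
So Dia Dia not (not r or q) is false at s1.

No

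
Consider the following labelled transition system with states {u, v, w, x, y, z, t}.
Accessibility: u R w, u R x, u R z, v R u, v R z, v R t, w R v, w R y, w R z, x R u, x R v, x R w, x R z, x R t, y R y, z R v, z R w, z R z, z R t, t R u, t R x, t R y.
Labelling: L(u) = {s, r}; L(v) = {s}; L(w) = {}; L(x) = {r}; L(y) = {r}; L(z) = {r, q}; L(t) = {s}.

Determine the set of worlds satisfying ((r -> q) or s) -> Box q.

x, y

Recall that Box ψ holds at a world iff ψ holds at every accessible world, and Dia ψ holds iff ψ holds at some accessible world.
Let φ = ((r -> q) or s) -> Box q. Evaluate φ at each world:
  u (successors {w, x, z}): φ is false.
  v (successors {u, z, t}): φ is false.
  w (successors {v, y, z}): φ is false.
  x (successors {u, v, w, z, t}): φ is true.
  y (successors {y}): φ is true.
  z (successors {v, w, z, t}): φ is false.
  t (successors {u, x, y}): φ is false.
For instance, at z:
  At z: (r -> q) or s is true, Box q is false, so ((r -> q) or s) -> Box q is false.
    At z: Box q requires q at every successor {v, w, z, t}.
      q fails at v, so Box q is false at z.
Satisfying worlds: {x, y}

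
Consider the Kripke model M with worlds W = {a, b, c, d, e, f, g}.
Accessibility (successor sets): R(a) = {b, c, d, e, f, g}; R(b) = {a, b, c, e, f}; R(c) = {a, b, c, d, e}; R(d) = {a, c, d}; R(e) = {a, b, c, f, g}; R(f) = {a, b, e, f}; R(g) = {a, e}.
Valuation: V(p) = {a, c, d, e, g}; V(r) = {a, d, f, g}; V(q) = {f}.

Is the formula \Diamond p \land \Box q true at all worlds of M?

Let φ = \Diamond p \land \Box q. Evaluate φ at each world:
  a (successors {b, c, d, e, f, g}): φ is false.
  b (successors {a, b, c, e, f}): φ is false.
  c (successors {a, b, c, d, e}): φ is false.
  d (successors {a, c, d}): φ is false.
  e (successors {a, b, c, f, g}): φ is false.
  f (successors {a, b, e, f}): φ is false.
  g (successors {a, e}): φ is false.
Detail at a (counterexample):
  At a: \Diamond p is true, \Box q is false, so \Diamond p \land \Box q is false.
    At a: \Diamond p requires p at some successor in {b, c, d, e, f, g}.
      p holds at c, so \Diamond p is true at a.
    At a: \Box q requires q at every successor {b, c, d, e, f, g}.
      q fails at b, so \Box q is false at a.

No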